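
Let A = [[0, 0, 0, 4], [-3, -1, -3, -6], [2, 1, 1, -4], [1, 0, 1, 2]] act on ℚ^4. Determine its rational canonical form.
The invariant factors of A (the non-unit diagonal entries of the Smith normal form of xI - A over ℚ[x]) are (x - 2)(x^3 + 2x + 2), each dividing the next. The characteristic polynomial is their product, (x - 2)(x^3 + 2x + 2).

The rational canonical form is the block-diagonal matrix of companion matrices C(f_i):
R = [[0, 0, 0, 4], [1, 0, 0, 2], [0, 1, 0, -2], [0, 0, 1, 2]].

Note the characteristic polynomial does not split into linear factors over ℚ, so A has no Jordan form over ℚ; the rational canonical form exists over any field.

R = [[0, 0, 0, 4], [1, 0, 0, 2], [0, 1, 0, -2], [0, 0, 1, 2]]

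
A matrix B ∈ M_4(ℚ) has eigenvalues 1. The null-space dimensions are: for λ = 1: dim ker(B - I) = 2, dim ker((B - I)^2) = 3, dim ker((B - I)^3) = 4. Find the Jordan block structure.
λ = 1: successive nullity increments [2, 1, 1] count blocks of size ≥ k; block sizes are [3, 1].

Jordan blocks: (1, 3), (1, 1)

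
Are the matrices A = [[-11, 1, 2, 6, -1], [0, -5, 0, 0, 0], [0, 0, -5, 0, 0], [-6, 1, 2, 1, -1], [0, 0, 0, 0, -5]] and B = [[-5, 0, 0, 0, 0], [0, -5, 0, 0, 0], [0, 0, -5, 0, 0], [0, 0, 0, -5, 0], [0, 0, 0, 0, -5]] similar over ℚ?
Both have characteristic polynomial (x + 5)^5, but the minimal polynomial of A is (x + 5)^2 while the minimal polynomial of B is x + 5. The minimal polynomial is a similarity invariant, so A and B are not similar.

No.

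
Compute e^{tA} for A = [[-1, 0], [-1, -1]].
A has Jordan form J = [[-1, 1], [0, -1]] with A = PJP^{-1}, so e^{tA} = P e^{tJ} P^{-1}.

For a Jordan block J_k(λ), e^{tJ_k(λ)} = e^{λt} · (I + tN + t^2 N^2/2! + ... + t^{k-1} N^{k-1}/(k-1)!) where N is the nilpotent superdiagonal part.

Assembling the blocks and conjugating back gives the entries of e^{tA} as shown above.

e^{tA} = [[e^{-t}, 0], [-t*e^{-t}, e^{-t}]]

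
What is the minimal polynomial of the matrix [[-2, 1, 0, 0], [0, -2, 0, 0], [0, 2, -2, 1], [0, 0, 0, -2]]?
m_A(x) = (x + 2)^2

The characteristic polynomial factors as (x + 2)^4. The minimal polynomial is ∏(x - λ)^{k_λ} where k_λ is the size of the largest Jordan block at λ.

For λ = -2: rank(A + 2I) = 2, and the largest Jordan block has size 2 (the smallest k with rank((A + 2I)^k) = rank((A + 2I)^(k+1))).

So m_A(x) = (x + 2)^2.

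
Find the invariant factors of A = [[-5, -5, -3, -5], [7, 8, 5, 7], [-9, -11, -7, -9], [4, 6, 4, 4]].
x, x^3

The Jordan structure of A has elementary divisors x^3, x. Arranging the block sizes at each eigenvalue in decreasing order and taking row products gives the invariant factors.

Invariant factors (smallest first, each dividing the next): x, x^3.

Check: the last factor x^3 is the minimal polynomial, and the product x^4 is the characteristic polynomial.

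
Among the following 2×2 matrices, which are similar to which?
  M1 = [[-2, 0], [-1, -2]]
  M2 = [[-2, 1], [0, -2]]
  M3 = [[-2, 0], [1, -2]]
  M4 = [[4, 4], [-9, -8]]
1 class: {M1, M2, M3, M4}

Characteristic polynomials: χ_{M1} = (x + 2)^2, χ_{M2} = (x + 2)^2, χ_{M3} = (x + 2)^2, χ_{M4} = (x + 2)^2.

{M1, M2, M3, M4}: invariant factors (x + 2)^2.

Matrices are similar if and only if their invariant-factor lists agree; the partition into similarity classes is {M1, M2, M3, M4}.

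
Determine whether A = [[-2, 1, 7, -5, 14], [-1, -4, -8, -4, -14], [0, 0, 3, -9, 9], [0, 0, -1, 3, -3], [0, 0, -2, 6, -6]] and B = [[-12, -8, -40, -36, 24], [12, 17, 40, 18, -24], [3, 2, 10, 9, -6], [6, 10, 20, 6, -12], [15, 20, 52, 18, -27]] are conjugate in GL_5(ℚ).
No.

Both have characteristic polynomial x^3(x + 3)^2, but the minimal polynomial of A is x^2(x + 3)^2 while the minimal polynomial of B is x^2(x + 3). The minimal polynomial is a similarity invariant, so A and B are not similar.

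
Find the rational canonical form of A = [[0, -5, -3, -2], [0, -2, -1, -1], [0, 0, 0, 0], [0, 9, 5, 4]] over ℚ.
The invariant factors of A (the non-unit diagonal entries of the Smith normal form of xI - A over ℚ[x]) are x, x(x - 1)^2, each dividing the next. The characteristic polynomial is their product, x^2(x - 1)^2.

The rational canonical form is the block-diagonal matrix of companion matrices C(f_i):
R = [[0, 0, 0, 0], [0, 0, 0, 0], [0, 1, 0, -1], [0, 0, 1, 2]].

R = [[0, 0, 0, 0], [0, 0, 0, 0], [0, 1, 0, -1], [0, 0, 1, 2]]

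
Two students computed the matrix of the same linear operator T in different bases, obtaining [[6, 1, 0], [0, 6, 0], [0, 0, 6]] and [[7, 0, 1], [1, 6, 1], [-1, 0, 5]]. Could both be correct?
Two matrices over a field are similar if and only if they have the same invariant factors.

Both A and B have characteristic polynomial (x - 6)^3 and minimal polynomial (x - 6)^2. Computing further, both have invariant factors x - 6, (x - 6)^2. Hence A and B are similar.

Yes.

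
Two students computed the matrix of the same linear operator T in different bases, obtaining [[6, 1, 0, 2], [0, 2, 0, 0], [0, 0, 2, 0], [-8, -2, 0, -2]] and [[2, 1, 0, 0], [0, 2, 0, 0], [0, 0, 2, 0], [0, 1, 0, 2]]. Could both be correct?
Yes.

Two matrices over a field are similar if and only if they have the same invariant factors.

Both A and B have characteristic polynomial (x - 2)^4 and minimal polynomial (x - 2)^2. Computing further, both have invariant factors x - 2, x - 2, (x - 2)^2. Hence A and B are similar.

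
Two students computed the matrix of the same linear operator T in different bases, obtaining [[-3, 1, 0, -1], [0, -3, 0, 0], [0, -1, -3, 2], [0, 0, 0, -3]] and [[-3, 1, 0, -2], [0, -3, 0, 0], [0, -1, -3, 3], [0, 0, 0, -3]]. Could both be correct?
Yes.

Two matrices over a field are similar if and only if they have the same invariant factors.

Both A and B have characteristic polynomial (x + 3)^4 and minimal polynomial (x + 3)^2. Computing further, both have invariant factors (x + 3)^2, (x + 3)^2. Hence A and B are similar.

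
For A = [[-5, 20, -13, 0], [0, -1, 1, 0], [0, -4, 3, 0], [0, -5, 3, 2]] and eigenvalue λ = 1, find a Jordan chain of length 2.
We seek v_1 ∈ ker((A - I)^2) \ ker(A - I), then set v_{i+1} = (A - I) v_i.

One such chain is v_1 = [[0, -2, -3, -2]]^T, v_2 = [[-1, 1, 2, -1]]^T. Check: (A - I) v_2 = [[0, 0, 0, 0]]^T = 0.

v_1 = [[0, -2, -3, -2]]^T, v_2 = [[-1, 1, 2, -1]]^T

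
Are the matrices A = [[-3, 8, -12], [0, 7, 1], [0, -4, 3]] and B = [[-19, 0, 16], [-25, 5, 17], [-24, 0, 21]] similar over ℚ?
Yes.

Two matrices over a field are similar if and only if they have the same invariant factors.

Both A and B have characteristic polynomial (x - 5)^2(x + 3) and minimal polynomial (x - 5)^2(x + 3). Computing further, both have invariant factors (x - 5)^2(x + 3). Hence A and B are similar.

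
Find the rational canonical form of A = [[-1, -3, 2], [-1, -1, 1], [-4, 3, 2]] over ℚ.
The invariant factors of A (the non-unit diagonal entries of the Smith normal form of xI - A over ℚ[x]) are x^3 - x + 3, each dividing the next. The characteristic polynomial is their product, x^3 - x + 3.

The rational canonical form is the block-diagonal matrix of companion matrices C(f_i):
R = [[0, 0, -3], [1, 0, 1], [0, 1, 0]].

Note the characteristic polynomial does not split into linear factors over ℚ, so A has no Jordan form over ℚ; the rational canonical form exists over any field.

R = [[0, 0, -3], [1, 0, 1], [0, 1, 0]]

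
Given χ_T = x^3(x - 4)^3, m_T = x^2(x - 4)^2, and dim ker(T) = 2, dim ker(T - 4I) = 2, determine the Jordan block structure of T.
λ = 0: algebraic multiplicity 3 (exponent in χ_T), largest block size 2 (exponent in m_T), 2 blocks (geometric multiplicity). These force block sizes [2, 1].
λ = 4: algebraic multiplicity 3 (exponent in χ_T), largest block size 2 (exponent in m_T), 2 blocks (geometric multiplicity). These force block sizes [2, 1].

Jordan blocks: (0, 2), (0, 1), (4, 2), (4, 1)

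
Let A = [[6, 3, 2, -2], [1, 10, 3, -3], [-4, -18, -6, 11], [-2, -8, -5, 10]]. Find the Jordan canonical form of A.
J = [[5, 1, 0, 0], [0, 5, 1, 0], [0, 0, 5, 0], [0, 0, 0, 5]]

The characteristic polynomial is det(xI - A) = (x - 5)^4, so the eigenvalues are 5 (algebraic multiplicity 4).

For λ = 5: rank(A - 5I) = 2, rank((A - 5I)^2) = 1, rank((A - 5I)^3) = 0. The eigenspace has dimension 4 - 2 = 2, so there are 2 Jordan blocks; the rank sequence gives block sizes [3, 1].

Assembling the blocks gives the Jordan form J above.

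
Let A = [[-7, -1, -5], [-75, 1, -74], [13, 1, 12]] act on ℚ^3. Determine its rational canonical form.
R = [[0, 0, -100], [1, 0, 15], [0, 1, 6]]

The invariant factors of A (the non-unit diagonal entries of the Smith normal form of xI - A over ℚ[x]) are (x - 5)^2(x + 4), each dividing the next. The characteristic polynomial is their product, (x - 5)^2(x + 4).

The rational canonical form is the block-diagonal matrix of companion matrices C(f_i):
R = [[0, 0, -100], [1, 0, 15], [0, 1, 6]].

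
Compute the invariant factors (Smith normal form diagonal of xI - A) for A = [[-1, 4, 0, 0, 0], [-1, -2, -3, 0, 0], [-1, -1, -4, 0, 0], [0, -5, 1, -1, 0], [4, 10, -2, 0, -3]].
The Jordan structure of A has elementary divisors (x + 3)^2, (x + 3), (x + 1)^2. Arranging the block sizes at each eigenvalue in decreasing order and taking row products gives the invariant factors.

Invariant factors (smallest first, each dividing the next): x + 3, (x + 1)^2(x + 3)^2.

Check: the last factor (x + 1)^2(x + 3)^2 is the minimal polynomial, and the product (x + 1)^2(x + 3)^3 is the characteristic polynomial.

x + 3, (x + 1)^2(x + 3)^2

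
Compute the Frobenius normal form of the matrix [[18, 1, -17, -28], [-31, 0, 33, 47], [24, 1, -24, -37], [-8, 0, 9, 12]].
The invariant factors of A (the non-unit diagonal entries of the Smith normal form of xI - A over ℚ[x]) are (x^2 - 3x + 1)^2, each dividing the next. The characteristic polynomial is their product, (x^2 - 3x + 1)^2.

The rational canonical form is the block-diagonal matrix of companion matrices C(f_i):
R = [[0, 0, 0, -1], [1, 0, 0, 6], [0, 1, 0, -11], [0, 0, 1, 6]].

Note the characteristic polynomial does not split into linear factors over ℚ, so A has no Jordan form over ℚ; the rational canonical form exists over any field.

R = [[0, 0, 0, -1], [1, 0, 0, 6], [0, 1, 0, -11], [0, 0, 1, 6]]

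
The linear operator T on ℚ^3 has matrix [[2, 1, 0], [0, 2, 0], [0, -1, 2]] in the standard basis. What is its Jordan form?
J = [[2, 1, 0], [0, 2, 0], [0, 0, 2]]

The characteristic polynomial is det(xI - A) = (x - 2)^3, so the eigenvalues are 2 (algebraic multiplicity 3).

For λ = 2: rank(A - 2I) = 1, rank((A - 2I)^2) = 0. The eigenspace has dimension 3 - 1 = 2, so there are 2 Jordan blocks; the rank sequence gives block sizes [2, 1].

Assembling the blocks gives the Jordan form J above.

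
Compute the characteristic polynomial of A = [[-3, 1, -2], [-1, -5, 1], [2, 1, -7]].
χ_A(x) = (x + 5)^3

xI - A = [[x + 3, -1, 2], [1, x + 5, -1], [-2, -1, x + 7]].

Expanding det(xI - A) along the first row:
det(xI - A) = + (x + 3)·det([[x + 5, -1], [-1, x + 7]]) - (-1)·det([[1, -1], [-2, x + 7]]) + (2)·det([[1, x + 5], [-2, -1]]).

Evaluating gives χ_A(x) = x^3 + 15x^2 + 75x + 125 = (x + 5)^3.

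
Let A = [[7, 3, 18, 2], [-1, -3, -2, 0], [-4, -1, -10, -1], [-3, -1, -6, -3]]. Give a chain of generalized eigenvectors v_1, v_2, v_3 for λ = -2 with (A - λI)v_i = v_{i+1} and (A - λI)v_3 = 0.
We seek v_1 ∈ ker((A + 2I)^3) \ ker((A + 2I)^2), then set v_{i+1} = (A + 2I) v_i.

One such chain is v_1 = [[-3, 0, 1, 1]]^T, v_2 = [[-7, 1, 3, 2]]^T, v_3 = [[-2, 0, 1, 0]]^T. Check: (A + 2I) v_3 = [[0, 0, 0, 0]]^T = 0.

v_1 = [[-3, 0, 1, 1]]^T, v_2 = [[-7, 1, 3, 2]]^T, v_3 = [[-2, 0, 1, 0]]^T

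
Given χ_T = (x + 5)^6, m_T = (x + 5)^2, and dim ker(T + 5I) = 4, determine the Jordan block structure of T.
λ = -5: algebraic multiplicity 6 (exponent in χ_T), largest block size 2 (exponent in m_T), 4 blocks (geometric multiplicity). These force block sizes [2, 2, 1, 1].

Jordan blocks: (-5, 2), (-5, 2), (-5, 1), (-5, 1)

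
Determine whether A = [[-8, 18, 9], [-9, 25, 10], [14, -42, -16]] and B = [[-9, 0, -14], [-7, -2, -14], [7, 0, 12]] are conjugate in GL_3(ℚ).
Both have characteristic polynomial (x - 5)(x + 2)^2, but the minimal polynomial of A is (x - 5)(x + 2)^2 while the minimal polynomial of B is (x - 5)(x + 2). The minimal polynomial is a similarity invariant, so A and B are not similar.

No.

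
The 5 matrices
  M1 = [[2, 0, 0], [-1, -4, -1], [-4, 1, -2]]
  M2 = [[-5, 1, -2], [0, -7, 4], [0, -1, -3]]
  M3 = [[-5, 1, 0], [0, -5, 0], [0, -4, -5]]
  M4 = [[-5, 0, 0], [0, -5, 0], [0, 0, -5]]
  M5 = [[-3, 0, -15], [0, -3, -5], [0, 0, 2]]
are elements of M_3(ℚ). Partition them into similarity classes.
4 classes: {M1}, {M2, M3}, {M4}, {M5}

Characteristic polynomials: χ_{M1} = (x - 2)(x + 3)^2, χ_{M2} = (x + 5)^3, χ_{M3} = (x + 5)^3, χ_{M4} = (x + 5)^3, χ_{M5} = (x - 2)(x + 3)^2.

{M1}: invariant factors (x - 2)(x + 3)^2.

{M2, M3}: invariant factors x + 5, (x + 5)^2.

{M4}: invariant factors x + 5, x + 5, x + 5.

{M5}: invariant factors x + 3, (x - 2)(x + 3).

Matrices are similar if and only if their invariant-factor lists agree; the partition into similarity classes is {M1}, {M2, M3}, {M4}, {M5}.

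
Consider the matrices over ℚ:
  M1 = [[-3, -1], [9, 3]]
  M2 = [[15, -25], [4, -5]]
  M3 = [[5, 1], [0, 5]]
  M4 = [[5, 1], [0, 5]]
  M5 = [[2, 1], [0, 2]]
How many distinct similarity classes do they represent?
3 classes: {M1}, {M2, M3, M4}, {M5}

Characteristic polynomials: χ_{M1} = x^2, χ_{M2} = (x - 5)^2, χ_{M3} = (x - 5)^2, χ_{M4} = (x - 5)^2, χ_{M5} = (x - 2)^2.

{M1}: invariant factors x^2.

{M2, M3, M4}: invariant factors (x - 5)^2.

{M5}: invariant factors (x - 2)^2.

Matrices are similar if and only if their invariant-factor lists agree; the partition into similarity classes is {M1}, {M2, M3, M4}, {M5}.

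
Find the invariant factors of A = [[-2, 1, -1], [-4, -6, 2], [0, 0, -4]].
x + 4, (x + 4)^2

The Jordan structure of A has elementary divisors (x + 4)^2, (x + 4). Arranging the block sizes at each eigenvalue in decreasing order and taking row products gives the invariant factors.

Invariant factors (smallest first, each dividing the next): x + 4, (x + 4)^2.

Check: the last factor (x + 4)^2 is the minimal polynomial, and the product (x + 4)^3 is the characteristic polynomial.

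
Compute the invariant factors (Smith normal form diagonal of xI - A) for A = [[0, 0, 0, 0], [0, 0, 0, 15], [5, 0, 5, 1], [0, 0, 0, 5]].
x, x(x - 5)^2

The Jordan structure of A has elementary divisors x, x, (x - 5)^2. Arranging the block sizes at each eigenvalue in decreasing order and taking row products gives the invariant factors.

Invariant factors (smallest first, each dividing the next): x, x(x - 5)^2.

Check: the last factor x(x - 5)^2 is the minimal polynomial, and the product x^2(x - 5)^2 is the characteristic polynomial.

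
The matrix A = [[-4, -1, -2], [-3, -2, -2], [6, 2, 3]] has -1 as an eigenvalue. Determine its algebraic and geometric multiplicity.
The characteristic polynomial is (x + 1)^3, so the factor x + 1 appears with exponent 3: the algebraic multiplicity is 3.

rank(A + I) = 1, so the eigenspace has dimension 3 - 1 = 2: the geometric multiplicity is 2.

Since 2 < 3, A is not diagonalizable.

algebraic multiplicity 3, geometric multiplicity 2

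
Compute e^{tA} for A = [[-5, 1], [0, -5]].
e^{tA} = [[e^{-5*t}, t*e^{-5*t}], [0, e^{-5*t}]]

A has Jordan form J = [[-5, 1], [0, -5]] with A = PJP^{-1}, so e^{tA} = P e^{tJ} P^{-1}.

For a Jordan block J_k(λ), e^{tJ_k(λ)} = e^{λt} · (I + tN + t^2 N^2/2! + ... + t^{k-1} N^{k-1}/(k-1)!) where N is the nilpotent superdiagonal part.

Assembling the blocks and conjugating back gives the entries of e^{tA} as shown above.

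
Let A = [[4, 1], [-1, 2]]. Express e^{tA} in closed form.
A has Jordan form J = [[3, 1], [0, 3]] with A = PJP^{-1}, so e^{tA} = P e^{tJ} P^{-1}.

For a Jordan block J_k(λ), e^{tJ_k(λ)} = e^{λt} · (I + tN + t^2 N^2/2! + ... + t^{k-1} N^{k-1}/(k-1)!) where N is the nilpotent superdiagonal part.

Assembling the blocks and conjugating back gives the entries of e^{tA} as shown above.

e^{tA} = [[(t + 1)*e^{3*t}, t*e^{3*t}], [-t*e^{3*t}, (1 - t)*e^{3*t}]]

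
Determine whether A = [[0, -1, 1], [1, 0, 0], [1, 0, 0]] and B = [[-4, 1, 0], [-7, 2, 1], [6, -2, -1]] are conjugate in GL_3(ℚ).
trace(A) = 0 but trace(B) = -3. The trace is a similarity invariant, so A and B are not similar.

No.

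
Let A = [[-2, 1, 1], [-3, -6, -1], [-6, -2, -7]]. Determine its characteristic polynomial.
xI - A = [[x + 2, -1, -1], [3, x + 6, 1], [6, 2, x + 7]].

Expanding det(xI - A) along the first row:
det(xI - A) = + (x + 2)·det([[x + 6, 1], [2, x + 7]]) - (-1)·det([[3, 1], [6, x + 7]]) + (-1)·det([[3, x + 6], [6, 2]]).

Evaluating gives χ_A(x) = x^3 + 15x^2 + 75x + 125 = (x + 5)^3.

χ_A(x) = (x + 5)^3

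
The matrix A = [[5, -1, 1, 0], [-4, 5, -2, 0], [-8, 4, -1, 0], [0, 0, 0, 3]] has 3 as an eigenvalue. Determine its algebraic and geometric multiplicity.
The characteristic polynomial is (x - 3)^4, so the factor x - 3 appears with exponent 4: the algebraic multiplicity is 4.

rank(A - 3I) = 1, so the eigenspace has dimension 4 - 1 = 3: the geometric multiplicity is 3.

Since 3 < 4, A is not diagonalizable.

algebraic multiplicity 4, geometric multiplicity 3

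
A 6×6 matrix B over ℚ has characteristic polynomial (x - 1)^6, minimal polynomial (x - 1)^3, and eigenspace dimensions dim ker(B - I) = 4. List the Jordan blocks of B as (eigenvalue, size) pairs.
Jordan blocks: (1, 3), (1, 1), (1, 1), (1, 1)

λ = 1: algebraic multiplicity 6 (exponent in χ_B), largest block size 3 (exponent in m_B), 4 blocks (geometric multiplicity). These force block sizes [3, 1, 1, 1].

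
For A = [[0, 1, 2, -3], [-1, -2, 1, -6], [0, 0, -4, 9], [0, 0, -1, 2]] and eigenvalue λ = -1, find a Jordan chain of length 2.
We seek v_1 ∈ ker((A + I)^2) \ ker(A + I), then set v_{i+1} = (A + I) v_i.

One such chain is v_1 = [[-1, 2, 0, 0]]^T, v_2 = [[1, -1, 0, 0]]^T. Check: (A + I) v_2 = [[0, 0, 0, 0]]^T = 0.

v_1 = [[-1, 2, 0, 0]]^T, v_2 = [[1, -1, 0, 0]]^T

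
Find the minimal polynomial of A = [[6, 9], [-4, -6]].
The characteristic polynomial factors as x^2. The minimal polynomial is ∏(x - λ)^{k_λ} where k_λ is the size of the largest Jordan block at λ.

For λ = 0: rank(A) = 1, and the largest Jordan block has size 2 (the smallest k with rank(A^k) = rank(A^(k+1))).

So m_A(x) = x^2.

m_A(x) = x^2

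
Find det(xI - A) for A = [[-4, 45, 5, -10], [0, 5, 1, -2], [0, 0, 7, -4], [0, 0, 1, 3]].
xI - A = [[x + 4, -45, -5, 10], [0, x - 5, -1, 2], [0, 0, x - 7, 4], [0, 0, -1, x - 3]].

Expanding det(xI - A) along the first row:
det(xI - A) = + (x + 4)·det([[x - 5, -1, 2], [0, x - 7, 4], [0, -1, x - 3]]) - (-45)·det([[0, -1, 2], [0, x - 7, 4], [0, -1, x - 3]]) + (-5)·det([[0, x - 5, 2], [0, 0, 4], [0, 0, x - 3]]) - (10)·det([[0, x - 5, -1], [0, 0, x - 7], [0, 0, -1]]).

Evaluating gives χ_A(x) = x^4 - 11x^3 + 15x^2 + 175x - 500 = (x - 5)^3(x + 4).

χ_A(x) = (x - 5)^3(x + 4)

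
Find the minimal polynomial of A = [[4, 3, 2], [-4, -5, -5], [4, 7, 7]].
m_A(x) = (x - 2)^3

The characteristic polynomial factors as (x - 2)^3. The minimal polynomial is ∏(x - λ)^{k_λ} where k_λ is the size of the largest Jordan block at λ.

For λ = 2: rank(A - 2I) = 2, and the largest Jordan block has size 3 (the smallest k with rank((A - 2I)^k) = rank((A - 2I)^(k+1))).

So m_A(x) = (x - 2)^3.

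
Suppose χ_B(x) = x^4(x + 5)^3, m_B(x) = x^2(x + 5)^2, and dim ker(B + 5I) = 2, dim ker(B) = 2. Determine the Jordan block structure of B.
Jordan blocks: (-5, 2), (-5, 1), (0, 2), (0, 2)

λ = -5: algebraic multiplicity 3 (exponent in χ_B), largest block size 2 (exponent in m_B), 2 blocks (geometric multiplicity). These force block sizes [2, 1].
λ = 0: algebraic multiplicity 4 (exponent in χ_B), largest block size 2 (exponent in m_B), 2 blocks (geometric multiplicity). These force block sizes [2, 2].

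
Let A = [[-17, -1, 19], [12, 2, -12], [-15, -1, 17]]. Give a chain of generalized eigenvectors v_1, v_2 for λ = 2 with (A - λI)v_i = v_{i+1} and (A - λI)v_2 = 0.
We seek v_1 ∈ ker((A - 2I)^2) \ ker(A - 2I), then set v_{i+1} = (A - 2I) v_i.

One such chain is v_1 = [[1, -1, 1]]^T, v_2 = [[1, 0, 1]]^T. Check: (A - 2I) v_2 = [[0, 0, 0]]^T = 0.

v_1 = [[1, -1, 1]]^T, v_2 = [[1, 0, 1]]^T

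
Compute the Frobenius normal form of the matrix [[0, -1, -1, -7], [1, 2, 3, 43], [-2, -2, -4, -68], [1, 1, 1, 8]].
R = [[1, 0, 0, 0], [0, 0, 0, 4], [0, 1, 0, -8], [0, 0, 1, 5]]

The invariant factors of A (the non-unit diagonal entries of the Smith normal form of xI - A over ℚ[x]) are x - 1, (x - 2)^2(x - 1), each dividing the next. The characteristic polynomial is their product, (x - 2)^2(x - 1)^2.

The rational canonical form is the block-diagonal matrix of companion matrices C(f_i):
R = [[1, 0, 0, 0], [0, 0, 0, 4], [0, 1, 0, -8], [0, 0, 1, 5]].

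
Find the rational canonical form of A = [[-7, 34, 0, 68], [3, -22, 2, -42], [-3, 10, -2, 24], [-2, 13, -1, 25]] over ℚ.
The invariant factors of A (the non-unit diagonal entries of the Smith normal form of xI - A over ℚ[x]) are x^2 + 3x + 6, x^2 + 3x + 6, each dividing the next. The characteristic polynomial is their product, (x^2 + 3x + 6)^2.

The rational canonical form is the block-diagonal matrix of companion matrices C(f_i):
R = [[0, -6, 0, 0], [1, -3, 0, 0], [0, 0, 0, -6], [0, 0, 1, -3]].

Note the characteristic polynomial does not split into linear factors over ℚ, so A has no Jordan form over ℚ; the rational canonical form exists over any field.

R = [[0, -6, 0, 0], [1, -3, 0, 0], [0, 0, 0, -6], [0, 0, 1, -3]]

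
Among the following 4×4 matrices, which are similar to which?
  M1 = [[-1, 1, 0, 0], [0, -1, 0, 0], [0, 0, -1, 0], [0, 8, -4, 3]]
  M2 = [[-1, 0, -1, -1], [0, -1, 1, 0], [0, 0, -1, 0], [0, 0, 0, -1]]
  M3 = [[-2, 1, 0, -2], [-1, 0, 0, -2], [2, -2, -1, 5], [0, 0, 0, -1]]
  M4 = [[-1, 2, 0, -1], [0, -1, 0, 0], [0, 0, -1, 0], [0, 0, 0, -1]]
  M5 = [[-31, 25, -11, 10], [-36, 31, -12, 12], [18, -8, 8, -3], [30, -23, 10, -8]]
4 classes: {M1}, {M2, M3}, {M4}, {M5}

Characteristic polynomials: χ_{M1} = (x - 3)(x + 1)^3, χ_{M2} = (x + 1)^4, χ_{M3} = (x + 1)^4, χ_{M4} = (x + 1)^4, χ_{M5} = (x - 2)^2(x - 1)(x + 5).

{M1}: invariant factors x + 1, (x - 3)(x + 1)^2.

{M2, M3}: invariant factors (x + 1)^2, (x + 1)^2.

{M4}: invariant factors x + 1, x + 1, (x + 1)^2.

{M5}: invariant factors (x - 2)^2(x - 1)(x + 5).

Matrices are similar if and only if their invariant-factor lists agree; the partition into similarity classes is {M1}, {M2, M3}, {M4}, {M5}.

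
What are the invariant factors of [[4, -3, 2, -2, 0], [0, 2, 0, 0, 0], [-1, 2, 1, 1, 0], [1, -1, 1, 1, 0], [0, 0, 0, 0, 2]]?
x - 2, (x - 2)^2, (x - 2)^2

The Jordan structure of A has elementary divisors (x - 2)^2, (x - 2)^2, (x - 2). Arranging the block sizes at each eigenvalue in decreasing order and taking row products gives the invariant factors.

Invariant factors (smallest first, each dividing the next): x - 2, (x - 2)^2, (x - 2)^2.

Check: the last factor (x - 2)^2 is the minimal polynomial, and the product (x - 2)^5 is the characteristic polynomial.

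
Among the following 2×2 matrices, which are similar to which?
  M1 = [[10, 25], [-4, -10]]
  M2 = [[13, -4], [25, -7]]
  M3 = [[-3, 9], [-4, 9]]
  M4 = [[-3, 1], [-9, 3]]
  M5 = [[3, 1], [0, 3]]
2 classes: {M1, M4}, {M2, M3, M5}

Characteristic polynomials: χ_{M1} = x^2, χ_{M2} = (x - 3)^2, χ_{M3} = (x - 3)^2, χ_{M4} = x^2, χ_{M5} = (x - 3)^2.

{M1, M4}: invariant factors x^2.

{M2, M3, M5}: invariant factors (x - 3)^2.

Matrices are similar if and only if their invariant-factor lists agree; the partition into similarity classes is {M1, M4}, {M2, M3, M5}.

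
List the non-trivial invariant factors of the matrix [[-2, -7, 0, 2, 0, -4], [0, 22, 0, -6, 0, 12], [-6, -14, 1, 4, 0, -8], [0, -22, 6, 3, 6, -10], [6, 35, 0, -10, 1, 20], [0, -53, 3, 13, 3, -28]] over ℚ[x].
x - 1, (x - 1)(x + 2), (x - 1)(x + 2)^2

The Jordan structure of A has elementary divisors (x + 2)^2, (x + 2), (x - 1), (x - 1), (x - 1). Arranging the block sizes at each eigenvalue in decreasing order and taking row products gives the invariant factors.

Invariant factors (smallest first, each dividing the next): x - 1, (x - 1)(x + 2), (x - 1)(x + 2)^2.

Check: the last factor (x - 1)(x + 2)^2 is the minimal polynomial, and the product (x - 1)^3(x + 2)^3 is the characteristic polynomial.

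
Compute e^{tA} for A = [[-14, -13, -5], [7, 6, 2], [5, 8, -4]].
e^{tA} = [[(-8*t^2 - 10*t + 1)*e^{-4*t}, t*(-20*t - 13)*e^{-4*t}, t*(12*t - 5)*e^{-4*t}], [t*(5*t + 7)*e^{-4*t}, (25*t^2 + 20*t + 2)*e^{-4*t}/2, t*(4 - 15*t)*e^{-4*t}/2], [t*(3*t + 5)*e^{-4*t}, t*(15*t + 16)*e^{-4*t}/2, (2 - 9*t^2)*e^{-4*t}/2]]

A has Jordan form J = [[-4, 1, 0], [0, -4, 1], [0, 0, -4]] with A = PJP^{-1}, so e^{tA} = P e^{tJ} P^{-1}.

For a Jordan block J_k(λ), e^{tJ_k(λ)} = e^{λt} · (I + tN + t^2 N^2/2! + ... + t^{k-1} N^{k-1}/(k-1)!) where N is the nilpotent superdiagonal part.

Assembling the blocks and conjugating back gives the entries of e^{tA} as shown above.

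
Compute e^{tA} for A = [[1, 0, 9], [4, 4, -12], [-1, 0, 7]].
A has Jordan form J = [[4, 1, 0], [0, 4, 0], [0, 0, 4]] with A = PJP^{-1}, so e^{tA} = P e^{tJ} P^{-1}.

For a Jordan block J_k(λ), e^{tJ_k(λ)} = e^{λt} · (I + tN + t^2 N^2/2! + ... + t^{k-1} N^{k-1}/(k-1)!) where N is the nilpotent superdiagonal part.

Assembling the blocks and conjugating back gives the entries of e^{tA} as shown above.

e^{tA} = [[(1 - 3*t)*e^{4*t}, 0, 9*t*e^{4*t}], [4*t*e^{4*t}, e^{4*t}, -12*t*e^{4*t}], [-t*e^{4*t}, 0, (3*t + 1)*e^{4*t}]]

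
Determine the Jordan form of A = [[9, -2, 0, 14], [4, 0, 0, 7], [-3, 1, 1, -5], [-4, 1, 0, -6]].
J = [[1, 1, 0, 0], [0, 1, 0, 0], [0, 0, 1, 1], [0, 0, 0, 1]]

The characteristic polynomial is det(xI - A) = (x - 1)^4, so the eigenvalues are 1 (algebraic multiplicity 4).

For λ = 1: rank(A - I) = 2, rank((A - I)^2) = 0. The eigenspace has dimension 4 - 2 = 2, so there are 2 Jordan blocks; the rank sequence gives block sizes [2, 2].

Assembling the blocks gives the Jordan form J above.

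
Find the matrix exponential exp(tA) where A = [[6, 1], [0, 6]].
A has Jordan form J = [[6, 1], [0, 6]] with A = PJP^{-1}, so e^{tA} = P e^{tJ} P^{-1}.

For a Jordan block J_k(λ), e^{tJ_k(λ)} = e^{λt} · (I + tN + t^2 N^2/2! + ... + t^{k-1} N^{k-1}/(k-1)!) where N is the nilpotent superdiagonal part.

Assembling the blocks and conjugating back gives the entries of e^{tA} as shown above.

e^{tA} = [[e^{6*t}, t*e^{6*t}], [0, e^{6*t}]]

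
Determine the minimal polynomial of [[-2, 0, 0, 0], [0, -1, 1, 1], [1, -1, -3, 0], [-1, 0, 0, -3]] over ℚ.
m_A(x) = (x + 2)^2(x + 3)

The characteristic polynomial factors as (x + 2)^3(x + 3). The minimal polynomial is ∏(x - λ)^{k_λ} where k_λ is the size of the largest Jordan block at λ.

For λ = -3: rank(A + 3I) = 3, and the largest Jordan block has size 1 (the smallest k with rank((A + 3I)^k) = rank((A + 3I)^(k+1))).
For λ = -2: rank(A + 2I) = 2, and the largest Jordan block has size 2 (the smallest k with rank((A + 2I)^k) = rank((A + 2I)^(k+1))).

So m_A(x) = (x + 2)^2(x + 3).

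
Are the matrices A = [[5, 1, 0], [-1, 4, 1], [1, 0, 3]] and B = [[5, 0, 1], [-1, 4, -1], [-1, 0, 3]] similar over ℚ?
No.

Both have characteristic polynomial (x - 4)^3, but the minimal polynomial of A is (x - 4)^3 while the minimal polynomial of B is (x - 4)^2. The minimal polynomial is a similarity invariant, so A and B are not similar.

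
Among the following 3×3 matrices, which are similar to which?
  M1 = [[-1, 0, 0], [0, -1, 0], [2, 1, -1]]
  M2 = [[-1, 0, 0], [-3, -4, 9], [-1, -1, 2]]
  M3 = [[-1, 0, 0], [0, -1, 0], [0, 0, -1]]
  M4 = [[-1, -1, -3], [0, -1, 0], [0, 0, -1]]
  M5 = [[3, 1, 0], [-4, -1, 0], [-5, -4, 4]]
3 classes: {M1, M2, M4}, {M3}, {M5}

Characteristic polynomials: χ_{M1} = (x + 1)^3, χ_{M2} = (x + 1)^3, χ_{M3} = (x + 1)^3, χ_{M4} = (x + 1)^3, χ_{M5} = (x - 4)(x - 1)^2.

{M1, M2, M4}: invariant factors x + 1, (x + 1)^2.

{M3}: invariant factors x + 1, x + 1, x + 1.

{M5}: invariant factors (x - 4)(x - 1)^2.

Matrices are similar if and only if their invariant-factor lists agree; the partition into similarity classes is {M1, M2, M4}, {M3}, {M5}.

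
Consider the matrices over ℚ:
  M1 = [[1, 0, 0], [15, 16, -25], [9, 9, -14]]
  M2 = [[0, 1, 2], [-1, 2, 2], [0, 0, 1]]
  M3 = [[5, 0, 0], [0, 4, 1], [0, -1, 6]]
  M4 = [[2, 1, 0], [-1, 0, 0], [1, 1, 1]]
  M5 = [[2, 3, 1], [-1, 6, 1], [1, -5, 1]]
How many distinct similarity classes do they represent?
3 classes: {M1, M2, M4}, {M3}, {M5}

Characteristic polynomials: χ_{M1} = (x - 1)^3, χ_{M2} = (x - 1)^3, χ_{M3} = (x - 5)^3, χ_{M4} = (x - 1)^3, χ_{M5} = (x - 3)^3.

{M1, M2, M4}: invariant factors x - 1, (x - 1)^2.

{M3}: invariant factors x - 5, (x - 5)^2.

{M5}: invariant factors (x - 3)^3.

Matrices are similar if and only if their invariant-factor lists agree; the partition into similarity classes is {M1, M2, M4}, {M3}, {M5}.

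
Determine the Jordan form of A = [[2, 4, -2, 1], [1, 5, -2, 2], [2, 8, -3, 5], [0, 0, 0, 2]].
The characteristic polynomial is det(xI - A) = (x - 2)^2(x - 1)^2, so the eigenvalues are 1 (algebraic multiplicity 2), 2 (algebraic multiplicity 2).

For λ = 1: rank(A - I) = 2. The eigenspace has dimension 4 - 2 = 2, so there are 2 Jordan blocks; the rank sequence gives block sizes [1, 1].

For λ = 2: rank(A - 2I) = 3, rank((A - 2I)^2) = 2. The eigenspace has dimension 4 - 3 = 1, so there is 1 Jordan block; the rank sequence gives block sizes [2].

Assembling the blocks gives the Jordan form J above.

J = [[1, 0, 0, 0], [0, 1, 0, 0], [0, 0, 2, 1], [0, 0, 0, 2]]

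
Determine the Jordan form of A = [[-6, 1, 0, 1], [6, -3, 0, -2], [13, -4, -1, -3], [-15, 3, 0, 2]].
J = [[-3, 1, 0, 0], [0, -3, 0, 0], [0, 0, -1, 1], [0, 0, 0, -1]]

The characteristic polynomial is det(xI - A) = (x + 1)^2(x + 3)^2, so the eigenvalues are -3 (algebraic multiplicity 2), -1 (algebraic multiplicity 2).

For λ = -3: rank(A + 3I) = 3, rank((A + 3I)^2) = 2. The eigenspace has dimension 4 - 3 = 1, so there is 1 Jordan block; the rank sequence gives block sizes [2].

For λ = -1: rank(A + I) = 3, rank((A + I)^2) = 2. The eigenspace has dimension 4 - 3 = 1, so there is 1 Jordan block; the rank sequence gives block sizes [2].

Assembling the blocks gives the Jordan form J above.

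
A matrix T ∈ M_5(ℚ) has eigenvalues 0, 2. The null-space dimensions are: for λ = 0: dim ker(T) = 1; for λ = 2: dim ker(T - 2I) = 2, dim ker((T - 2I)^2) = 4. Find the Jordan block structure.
λ = 0: successive nullity increments [1] count blocks of size ≥ k; block sizes are [1].
λ = 2: successive nullity increments [2, 2] count blocks of size ≥ k; block sizes are [2, 2].

Jordan blocks: (0, 1), (2, 2), (2, 2)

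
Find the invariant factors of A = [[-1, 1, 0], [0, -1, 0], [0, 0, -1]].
The Jordan structure of A has elementary divisors (x + 1)^2, (x + 1). Arranging the block sizes at each eigenvalue in decreasing order and taking row products gives the invariant factors.

Invariant factors (smallest first, each dividing the next): x + 1, (x + 1)^2.

Check: the last factor (x + 1)^2 is the minimal polynomial, and the product (x + 1)^3 is the characteristic polynomial.

x + 1, (x + 1)^2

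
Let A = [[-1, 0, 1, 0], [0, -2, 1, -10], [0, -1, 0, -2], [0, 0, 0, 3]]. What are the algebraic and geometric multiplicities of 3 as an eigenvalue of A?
The characteristic polynomial is (x - 3)(x + 1)^3, so the factor x - 3 appears with exponent 1: the algebraic multiplicity is 1.

rank(A - 3I) = 3, so the eigenspace has dimension 4 - 3 = 1: the geometric multiplicity is 1.

algebraic multiplicity 1, geometric multiplicity 1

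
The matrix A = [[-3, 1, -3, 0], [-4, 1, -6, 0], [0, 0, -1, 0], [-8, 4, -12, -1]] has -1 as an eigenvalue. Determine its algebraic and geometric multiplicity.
algebraic multiplicity 4, geometric multiplicity 3

The characteristic polynomial is (x + 1)^4, so the factor x + 1 appears with exponent 4: the algebraic multiplicity is 4.

rank(A + I) = 1, so the eigenspace has dimension 4 - 1 = 3: the geometric multiplicity is 3.

Since 3 < 4, A is not diagonalizable.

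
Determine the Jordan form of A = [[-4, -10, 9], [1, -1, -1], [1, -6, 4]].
The characteristic polynomial is det(xI - A) = (x - 5)(x + 3)^2, so the eigenvalues are -3 (algebraic multiplicity 2), 5 (algebraic multiplicity 1).

For λ = -3: rank(A + 3I) = 2, rank((A + 3I)^2) = 1. The eigenspace has dimension 3 - 2 = 1, so there is 1 Jordan block; the rank sequence gives block sizes [2].

For λ = 5: algebraic multiplicity 1 gives one 1×1 block.

Assembling the blocks gives the Jordan form J above.

J = [[-3, 1, 0], [0, -3, 0], [0, 0, 5]]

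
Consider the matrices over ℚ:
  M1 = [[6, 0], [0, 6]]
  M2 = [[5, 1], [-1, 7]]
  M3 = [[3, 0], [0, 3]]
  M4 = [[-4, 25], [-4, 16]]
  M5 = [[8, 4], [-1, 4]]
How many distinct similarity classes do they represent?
3 classes: {M1}, {M2, M4, M5}, {M3}

Characteristic polynomials: χ_{M1} = (x - 6)^2, χ_{M2} = (x - 6)^2, χ_{M3} = (x - 3)^2, χ_{M4} = (x - 6)^2, χ_{M5} = (x - 6)^2.

{M1}: invariant factors x - 6, x - 6.

{M2, M4, M5}: invariant factors (x - 6)^2.

{M3}: invariant factors x - 3, x - 3.

Matrices are similar if and only if their invariant-factor lists agree; the partition into similarity classes is {M1}, {M2, M4, M5}, {M3}.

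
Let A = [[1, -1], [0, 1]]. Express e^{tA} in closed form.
A has Jordan form J = [[1, 1], [0, 1]] with A = PJP^{-1}, so e^{tA} = P e^{tJ} P^{-1}.

For a Jordan block J_k(λ), e^{tJ_k(λ)} = e^{λt} · (I + tN + t^2 N^2/2! + ... + t^{k-1} N^{k-1}/(k-1)!) where N is the nilpotent superdiagonal part.

Assembling the blocks and conjugating back gives the entries of e^{tA} as shown above.

e^{tA} = [[e^{t}, -t*e^{t}], [0, e^{t}]]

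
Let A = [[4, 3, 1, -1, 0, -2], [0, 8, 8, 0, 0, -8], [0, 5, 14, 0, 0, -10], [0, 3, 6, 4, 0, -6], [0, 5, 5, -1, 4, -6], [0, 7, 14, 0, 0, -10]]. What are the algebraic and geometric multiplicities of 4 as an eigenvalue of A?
algebraic multiplicity 6, geometric multiplicity 4

The characteristic polynomial is (x - 4)^6, so the factor x - 4 appears with exponent 6: the algebraic multiplicity is 6.

rank(A - 4I) = 2, so the eigenspace has dimension 6 - 2 = 4: the geometric multiplicity is 4.

Since 4 < 6, A is not diagonalizable.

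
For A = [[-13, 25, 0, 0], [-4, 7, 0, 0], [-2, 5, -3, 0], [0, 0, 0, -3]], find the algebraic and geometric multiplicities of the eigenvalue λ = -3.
algebraic multiplicity 4, geometric multiplicity 3

The characteristic polynomial is (x + 3)^4, so the factor x + 3 appears with exponent 4: the algebraic multiplicity is 4.

rank(A + 3I) = 1, so the eigenspace has dimension 4 - 1 = 3: the geometric multiplicity is 3.

Since 3 < 4, A is not diagonalizable.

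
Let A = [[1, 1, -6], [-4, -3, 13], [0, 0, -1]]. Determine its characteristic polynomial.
χ_A(x) = (x + 1)^3

xI - A = [[x - 1, -1, 6], [4, x + 3, -13], [0, 0, x + 1]].

Expanding det(xI - A) along the first row:
det(xI - A) = + (x - 1)·det([[x + 3, -13], [0, x + 1]]) - (-1)·det([[4, -13], [0, x + 1]]) + (6)·det([[4, x + 3], [0, 0]]).

Evaluating gives χ_A(x) = x^3 + 3x^2 + 3x + 1 = (x + 1)^3.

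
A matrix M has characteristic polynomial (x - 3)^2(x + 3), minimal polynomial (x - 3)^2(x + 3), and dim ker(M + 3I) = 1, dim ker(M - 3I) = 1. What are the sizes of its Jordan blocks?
Jordan blocks: (-3, 1), (3, 2)

λ = -3: algebraic multiplicity 1 (exponent in χ_M), largest block size 1 (exponent in m_M), 1 block (geometric multiplicity). This forces block sizes [1].
λ = 3: algebraic multiplicity 2 (exponent in χ_M), largest block size 2 (exponent in m_M), 1 block (geometric multiplicity). This forces block sizes [2].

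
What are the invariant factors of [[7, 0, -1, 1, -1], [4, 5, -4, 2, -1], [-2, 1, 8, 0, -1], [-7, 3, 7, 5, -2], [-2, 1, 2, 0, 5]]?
The Jordan structure of A has elementary divisors (x - 6)^3, (x - 6), (x - 6). Arranging the block sizes at each eigenvalue in decreasing order and taking row products gives the invariant factors.

Invariant factors (smallest first, each dividing the next): x - 6, x - 6, (x - 6)^3.

Check: the last factor (x - 6)^3 is the minimal polynomial, and the product (x - 6)^5 is the characteristic polynomial.

x - 6, x - 6, (x - 6)^3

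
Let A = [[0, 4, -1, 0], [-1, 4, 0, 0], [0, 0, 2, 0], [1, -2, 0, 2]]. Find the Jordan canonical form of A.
The characteristic polynomial is det(xI - A) = (x - 2)^4, so the eigenvalues are 2 (algebraic multiplicity 4).

For λ = 2: rank(A - 2I) = 2, rank((A - 2I)^2) = 1, rank((A - 2I)^3) = 0. The eigenspace has dimension 4 - 2 = 2, so there are 2 Jordan blocks; the rank sequence gives block sizes [3, 1].

Assembling the blocks gives the Jordan form J above.

J = [[2, 1, 0, 0], [0, 2, 1, 0], [0, 0, 2, 0], [0, 0, 0, 2]]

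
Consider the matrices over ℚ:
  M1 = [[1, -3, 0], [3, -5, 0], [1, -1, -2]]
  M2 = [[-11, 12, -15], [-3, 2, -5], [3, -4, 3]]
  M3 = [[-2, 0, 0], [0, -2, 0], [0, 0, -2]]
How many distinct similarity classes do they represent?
Characteristic polynomials: χ_{M1} = (x + 2)^3, χ_{M2} = (x + 2)^3, χ_{M3} = (x + 2)^3.

{M1, M2}: invariant factors x + 2, (x + 2)^2.

{M3}: invariant factors x + 2, x + 2, x + 2.

Matrices are similar if and only if their invariant-factor lists agree; the partition into similarity classes is {M1, M2}, {M3}.

2 classes: {M1, M2}, {M3}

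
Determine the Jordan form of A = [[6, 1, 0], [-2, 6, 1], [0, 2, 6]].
The characteristic polynomial is det(xI - A) = (x - 6)^3, so the eigenvalues are 6 (algebraic multiplicity 3).

For λ = 6: rank(A - 6I) = 2, rank((A - 6I)^2) = 1, rank((A - 6I)^3) = 0. The eigenspace has dimension 3 - 2 = 1, so there is 1 Jordan block; the rank sequence gives block sizes [3].

Assembling the blocks gives the Jordan form J above.

J = [[6, 1, 0], [0, 6, 1], [0, 0, 6]]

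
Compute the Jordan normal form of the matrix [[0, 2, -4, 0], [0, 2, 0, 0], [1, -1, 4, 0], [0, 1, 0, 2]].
J = [[2, 1, 0, 0], [0, 2, 0, 0], [0, 0, 2, 1], [0, 0, 0, 2]]

The characteristic polynomial is det(xI - A) = (x - 2)^4, so the eigenvalues are 2 (algebraic multiplicity 4).

For λ = 2: rank(A - 2I) = 2, rank((A - 2I)^2) = 0. The eigenspace has dimension 4 - 2 = 2, so there are 2 Jordan blocks; the rank sequence gives block sizes [2, 2].

Assembling the blocks gives the Jordan form J above.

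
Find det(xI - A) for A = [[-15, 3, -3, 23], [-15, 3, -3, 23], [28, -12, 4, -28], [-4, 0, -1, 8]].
xI - A = [[x + 15, -3, 3, -23], [15, x - 3, 3, -23], [-28, 12, x - 4, 28], [4, 0, 1, x - 8]].

Expanding det(xI - A) along the first row:
det(xI - A) = + (x + 15)·det([[x - 3, 3, -23], [12, x - 4, 28], [0, 1, x - 8]]) - (-3)·det([[15, 3, -23], [-28, x - 4, 28], [4, 1, x - 8]]) + (3)·det([[15, x - 3, -23], [-28, 12, 28], [4, 0, x - 8]]) - (-23)·det([[15, x - 3, 3], [-28, 12, x - 4], [4, 0, 1]]).

Evaluating gives χ_A(x) = x^4.

χ_A(x) = x^4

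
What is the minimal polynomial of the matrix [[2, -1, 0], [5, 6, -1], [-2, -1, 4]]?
The characteristic polynomial factors as (x - 4)^3. The minimal polynomial is ∏(x - λ)^{k_λ} where k_λ is the size of the largest Jordan block at λ.

For λ = 4: rank(A - 4I) = 2, and the largest Jordan block has size 3 (the smallest k with rank((A - 4I)^k) = rank((A - 4I)^(k+1))).

So m_A(x) = (x - 4)^3.

m_A(x) = (x - 4)^3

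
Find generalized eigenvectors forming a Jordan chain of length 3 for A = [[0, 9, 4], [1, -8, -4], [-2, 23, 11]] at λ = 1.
We seek v_1 ∈ ker((A - I)^3) \ ker((A - I)^2), then set v_{i+1} = (A - I) v_i.

One such chain is v_1 = [[3, -2, 5]]^T, v_2 = [[-1, 1, -2]]^T, v_3 = [[2, -2, 5]]^T. Check: (A - I) v_3 = [[0, 0, 0]]^T = 0.

v_1 = [[3, -2, 5]]^T, v_2 = [[-1, 1, -2]]^T, v_3 = [[2, -2, 5]]^T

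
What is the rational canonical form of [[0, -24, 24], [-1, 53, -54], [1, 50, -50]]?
R = [[0, 0, 24], [1, 0, -2], [0, 1, 3]]

The invariant factors of A (the non-unit diagonal entries of the Smith normal form of xI - A over ℚ[x]) are (x - 4)(x^2 + x + 6), each dividing the next. The characteristic polynomial is their product, (x - 4)(x^2 + x + 6).

The rational canonical form is the block-diagonal matrix of companion matrices C(f_i):
R = [[0, 0, 24], [1, 0, -2], [0, 1, 3]].

Note the characteristic polynomial does not split into linear factors over ℚ, so A has no Jordan form over ℚ; the rational canonical form exists over any field.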